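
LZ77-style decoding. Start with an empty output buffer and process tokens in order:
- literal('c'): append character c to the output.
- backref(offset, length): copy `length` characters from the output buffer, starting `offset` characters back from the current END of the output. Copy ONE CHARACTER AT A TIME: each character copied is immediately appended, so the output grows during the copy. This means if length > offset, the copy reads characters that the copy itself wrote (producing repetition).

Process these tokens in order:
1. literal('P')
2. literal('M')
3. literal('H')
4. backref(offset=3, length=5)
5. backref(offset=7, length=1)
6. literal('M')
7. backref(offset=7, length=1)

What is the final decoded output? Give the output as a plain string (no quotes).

Token 1: literal('P'). Output: "P"
Token 2: literal('M'). Output: "PM"
Token 3: literal('H'). Output: "PMH"
Token 4: backref(off=3, len=5) (overlapping!). Copied 'PMHPM' from pos 0. Output: "PMHPMHPM"
Token 5: backref(off=7, len=1). Copied 'M' from pos 1. Output: "PMHPMHPMM"
Token 6: literal('M'). Output: "PMHPMHPMMM"
Token 7: backref(off=7, len=1). Copied 'P' from pos 3. Output: "PMHPMHPMMMP"

Answer: PMHPMHPMMMP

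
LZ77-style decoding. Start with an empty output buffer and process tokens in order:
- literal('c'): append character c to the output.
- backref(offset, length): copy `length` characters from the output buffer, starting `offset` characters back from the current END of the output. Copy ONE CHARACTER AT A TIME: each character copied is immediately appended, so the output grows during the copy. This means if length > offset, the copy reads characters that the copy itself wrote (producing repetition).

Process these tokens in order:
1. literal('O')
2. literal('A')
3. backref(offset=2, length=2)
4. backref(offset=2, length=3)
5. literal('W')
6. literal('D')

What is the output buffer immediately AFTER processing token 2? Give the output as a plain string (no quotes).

Token 1: literal('O'). Output: "O"
Token 2: literal('A'). Output: "OA"

Answer: OA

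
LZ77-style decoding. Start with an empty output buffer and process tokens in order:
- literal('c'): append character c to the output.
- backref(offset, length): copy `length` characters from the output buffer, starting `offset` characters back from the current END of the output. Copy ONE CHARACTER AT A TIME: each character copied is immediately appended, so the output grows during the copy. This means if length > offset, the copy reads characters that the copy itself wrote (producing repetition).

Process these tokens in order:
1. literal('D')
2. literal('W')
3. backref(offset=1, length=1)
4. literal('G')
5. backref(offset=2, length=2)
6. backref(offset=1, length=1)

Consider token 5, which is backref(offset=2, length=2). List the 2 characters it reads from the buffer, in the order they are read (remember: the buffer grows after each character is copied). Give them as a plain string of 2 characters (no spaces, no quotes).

Answer: WG

Derivation:
Token 1: literal('D'). Output: "D"
Token 2: literal('W'). Output: "DW"
Token 3: backref(off=1, len=1). Copied 'W' from pos 1. Output: "DWW"
Token 4: literal('G'). Output: "DWWG"
Token 5: backref(off=2, len=2). Buffer before: "DWWG" (len 4)
  byte 1: read out[2]='W', append. Buffer now: "DWWGW"
  byte 2: read out[3]='G', append. Buffer now: "DWWGWG"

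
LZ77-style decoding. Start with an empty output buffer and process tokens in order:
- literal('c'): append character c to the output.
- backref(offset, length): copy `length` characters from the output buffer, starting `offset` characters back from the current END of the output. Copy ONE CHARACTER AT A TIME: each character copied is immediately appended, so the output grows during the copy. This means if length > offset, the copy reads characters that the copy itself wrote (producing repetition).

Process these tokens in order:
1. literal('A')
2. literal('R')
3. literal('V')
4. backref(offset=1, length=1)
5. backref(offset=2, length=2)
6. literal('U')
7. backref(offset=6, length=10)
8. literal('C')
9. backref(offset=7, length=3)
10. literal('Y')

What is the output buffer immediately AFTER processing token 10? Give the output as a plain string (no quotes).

Answer: ARVVVVURVVVVURVVVCVURY

Derivation:
Token 1: literal('A'). Output: "A"
Token 2: literal('R'). Output: "AR"
Token 3: literal('V'). Output: "ARV"
Token 4: backref(off=1, len=1). Copied 'V' from pos 2. Output: "ARVV"
Token 5: backref(off=2, len=2). Copied 'VV' from pos 2. Output: "ARVVVV"
Token 6: literal('U'). Output: "ARVVVVU"
Token 7: backref(off=6, len=10) (overlapping!). Copied 'RVVVVURVVV' from pos 1. Output: "ARVVVVURVVVVURVVV"
Token 8: literal('C'). Output: "ARVVVVURVVVVURVVVC"
Token 9: backref(off=7, len=3). Copied 'VUR' from pos 11. Output: "ARVVVVURVVVVURVVVCVUR"
Token 10: literal('Y'). Output: "ARVVVVURVVVVURVVVCVURY"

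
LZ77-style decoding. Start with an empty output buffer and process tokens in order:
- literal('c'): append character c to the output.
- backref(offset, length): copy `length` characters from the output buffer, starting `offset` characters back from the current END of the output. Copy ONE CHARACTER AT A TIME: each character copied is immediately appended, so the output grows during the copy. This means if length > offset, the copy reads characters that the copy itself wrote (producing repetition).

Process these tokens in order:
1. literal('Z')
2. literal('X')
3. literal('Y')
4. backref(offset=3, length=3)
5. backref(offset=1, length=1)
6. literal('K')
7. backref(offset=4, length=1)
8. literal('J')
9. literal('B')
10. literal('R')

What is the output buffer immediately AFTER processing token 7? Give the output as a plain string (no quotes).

Token 1: literal('Z'). Output: "Z"
Token 2: literal('X'). Output: "ZX"
Token 3: literal('Y'). Output: "ZXY"
Token 4: backref(off=3, len=3). Copied 'ZXY' from pos 0. Output: "ZXYZXY"
Token 5: backref(off=1, len=1). Copied 'Y' from pos 5. Output: "ZXYZXYY"
Token 6: literal('K'). Output: "ZXYZXYYK"
Token 7: backref(off=4, len=1). Copied 'X' from pos 4. Output: "ZXYZXYYKX"

Answer: ZXYZXYYKX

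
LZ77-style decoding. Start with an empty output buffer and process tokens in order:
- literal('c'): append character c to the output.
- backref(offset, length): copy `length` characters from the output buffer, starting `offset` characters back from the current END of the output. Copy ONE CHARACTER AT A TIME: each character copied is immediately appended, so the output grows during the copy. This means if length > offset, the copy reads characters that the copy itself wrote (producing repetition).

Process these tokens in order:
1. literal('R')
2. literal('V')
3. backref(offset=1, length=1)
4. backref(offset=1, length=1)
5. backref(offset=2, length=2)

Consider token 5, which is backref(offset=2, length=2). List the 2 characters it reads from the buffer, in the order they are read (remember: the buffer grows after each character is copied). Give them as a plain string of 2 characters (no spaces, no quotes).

Token 1: literal('R'). Output: "R"
Token 2: literal('V'). Output: "RV"
Token 3: backref(off=1, len=1). Copied 'V' from pos 1. Output: "RVV"
Token 4: backref(off=1, len=1). Copied 'V' from pos 2. Output: "RVVV"
Token 5: backref(off=2, len=2). Buffer before: "RVVV" (len 4)
  byte 1: read out[2]='V', append. Buffer now: "RVVVV"
  byte 2: read out[3]='V', append. Buffer now: "RVVVVV"

Answer: VV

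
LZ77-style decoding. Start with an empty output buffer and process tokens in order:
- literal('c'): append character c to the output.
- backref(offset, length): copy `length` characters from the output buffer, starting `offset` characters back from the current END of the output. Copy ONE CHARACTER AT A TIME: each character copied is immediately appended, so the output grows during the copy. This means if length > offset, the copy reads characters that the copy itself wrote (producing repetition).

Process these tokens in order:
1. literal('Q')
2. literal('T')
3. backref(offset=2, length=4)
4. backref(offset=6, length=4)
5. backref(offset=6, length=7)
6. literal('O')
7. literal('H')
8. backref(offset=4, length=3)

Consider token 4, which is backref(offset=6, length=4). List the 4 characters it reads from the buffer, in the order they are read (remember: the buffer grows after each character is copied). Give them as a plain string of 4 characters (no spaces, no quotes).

Token 1: literal('Q'). Output: "Q"
Token 2: literal('T'). Output: "QT"
Token 3: backref(off=2, len=4) (overlapping!). Copied 'QTQT' from pos 0. Output: "QTQTQT"
Token 4: backref(off=6, len=4). Buffer before: "QTQTQT" (len 6)
  byte 1: read out[0]='Q', append. Buffer now: "QTQTQTQ"
  byte 2: read out[1]='T', append. Buffer now: "QTQTQTQT"
  byte 3: read out[2]='Q', append. Buffer now: "QTQTQTQTQ"
  byte 4: read out[3]='T', append. Buffer now: "QTQTQTQTQT"

Answer: QTQT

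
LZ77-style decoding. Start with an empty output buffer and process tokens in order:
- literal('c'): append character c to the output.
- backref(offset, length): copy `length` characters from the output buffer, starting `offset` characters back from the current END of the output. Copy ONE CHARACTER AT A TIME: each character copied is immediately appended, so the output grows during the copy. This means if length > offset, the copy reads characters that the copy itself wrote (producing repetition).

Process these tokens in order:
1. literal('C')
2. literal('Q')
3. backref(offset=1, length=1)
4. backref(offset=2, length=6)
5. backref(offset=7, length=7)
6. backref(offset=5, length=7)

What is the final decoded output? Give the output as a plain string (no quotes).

Token 1: literal('C'). Output: "C"
Token 2: literal('Q'). Output: "CQ"
Token 3: backref(off=1, len=1). Copied 'Q' from pos 1. Output: "CQQ"
Token 4: backref(off=2, len=6) (overlapping!). Copied 'QQQQQQ' from pos 1. Output: "CQQQQQQQQ"
Token 5: backref(off=7, len=7). Copied 'QQQQQQQ' from pos 2. Output: "CQQQQQQQQQQQQQQQ"
Token 6: backref(off=5, len=7) (overlapping!). Copied 'QQQQQQQ' from pos 11. Output: "CQQQQQQQQQQQQQQQQQQQQQQ"

Answer: CQQQQQQQQQQQQQQQQQQQQQQ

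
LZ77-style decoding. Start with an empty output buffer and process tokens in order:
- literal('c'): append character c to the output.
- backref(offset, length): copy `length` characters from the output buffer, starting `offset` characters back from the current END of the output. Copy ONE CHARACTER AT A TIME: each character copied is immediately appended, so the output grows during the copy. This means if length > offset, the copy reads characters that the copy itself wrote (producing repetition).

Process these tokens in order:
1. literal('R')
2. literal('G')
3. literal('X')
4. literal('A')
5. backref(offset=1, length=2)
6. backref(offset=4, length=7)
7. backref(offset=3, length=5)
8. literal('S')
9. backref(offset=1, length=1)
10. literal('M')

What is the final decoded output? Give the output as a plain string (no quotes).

Token 1: literal('R'). Output: "R"
Token 2: literal('G'). Output: "RG"
Token 3: literal('X'). Output: "RGX"
Token 4: literal('A'). Output: "RGXA"
Token 5: backref(off=1, len=2) (overlapping!). Copied 'AA' from pos 3. Output: "RGXAAA"
Token 6: backref(off=4, len=7) (overlapping!). Copied 'XAAAXAA' from pos 2. Output: "RGXAAAXAAAXAA"
Token 7: backref(off=3, len=5) (overlapping!). Copied 'XAAXA' from pos 10. Output: "RGXAAAXAAAXAAXAAXA"
Token 8: literal('S'). Output: "RGXAAAXAAAXAAXAAXAS"
Token 9: backref(off=1, len=1). Copied 'S' from pos 18. Output: "RGXAAAXAAAXAAXAAXASS"
Token 10: literal('M'). Output: "RGXAAAXAAAXAAXAAXASSM"

Answer: RGXAAAXAAAXAAXAAXASSM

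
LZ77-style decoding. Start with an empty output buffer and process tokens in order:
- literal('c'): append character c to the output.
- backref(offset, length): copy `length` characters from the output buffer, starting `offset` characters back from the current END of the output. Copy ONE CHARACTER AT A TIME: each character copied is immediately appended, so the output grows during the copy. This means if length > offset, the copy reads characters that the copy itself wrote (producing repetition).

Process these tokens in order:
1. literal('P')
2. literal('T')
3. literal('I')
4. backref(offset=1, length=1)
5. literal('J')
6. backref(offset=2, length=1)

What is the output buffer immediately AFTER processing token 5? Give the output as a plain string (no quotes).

Answer: PTIIJ

Derivation:
Token 1: literal('P'). Output: "P"
Token 2: literal('T'). Output: "PT"
Token 3: literal('I'). Output: "PTI"
Token 4: backref(off=1, len=1). Copied 'I' from pos 2. Output: "PTII"
Token 5: literal('J'). Output: "PTIIJ"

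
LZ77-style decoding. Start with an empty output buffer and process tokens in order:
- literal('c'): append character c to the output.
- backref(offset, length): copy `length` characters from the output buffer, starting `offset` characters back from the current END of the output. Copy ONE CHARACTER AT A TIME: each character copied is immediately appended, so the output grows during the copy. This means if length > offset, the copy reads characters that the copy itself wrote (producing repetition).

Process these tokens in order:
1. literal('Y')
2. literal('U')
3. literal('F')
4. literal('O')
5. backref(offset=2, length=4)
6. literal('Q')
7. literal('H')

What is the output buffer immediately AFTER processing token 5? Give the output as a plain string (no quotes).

Answer: YUFOFOFO

Derivation:
Token 1: literal('Y'). Output: "Y"
Token 2: literal('U'). Output: "YU"
Token 3: literal('F'). Output: "YUF"
Token 4: literal('O'). Output: "YUFO"
Token 5: backref(off=2, len=4) (overlapping!). Copied 'FOFO' from pos 2. Output: "YUFOFOFO"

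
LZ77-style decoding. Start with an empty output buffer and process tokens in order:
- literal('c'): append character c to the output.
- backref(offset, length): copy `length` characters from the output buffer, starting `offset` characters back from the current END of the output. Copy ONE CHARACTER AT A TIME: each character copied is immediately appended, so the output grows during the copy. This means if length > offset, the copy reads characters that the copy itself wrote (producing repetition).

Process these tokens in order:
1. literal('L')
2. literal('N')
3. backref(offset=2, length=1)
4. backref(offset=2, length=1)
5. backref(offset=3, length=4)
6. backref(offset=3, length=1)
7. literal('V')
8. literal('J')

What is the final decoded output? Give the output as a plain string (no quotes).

Answer: LNLNNLNNLVJ

Derivation:
Token 1: literal('L'). Output: "L"
Token 2: literal('N'). Output: "LN"
Token 3: backref(off=2, len=1). Copied 'L' from pos 0. Output: "LNL"
Token 4: backref(off=2, len=1). Copied 'N' from pos 1. Output: "LNLN"
Token 5: backref(off=3, len=4) (overlapping!). Copied 'NLNN' from pos 1. Output: "LNLNNLNN"
Token 6: backref(off=3, len=1). Copied 'L' from pos 5. Output: "LNLNNLNNL"
Token 7: literal('V'). Output: "LNLNNLNNLV"
Token 8: literal('J'). Output: "LNLNNLNNLVJ"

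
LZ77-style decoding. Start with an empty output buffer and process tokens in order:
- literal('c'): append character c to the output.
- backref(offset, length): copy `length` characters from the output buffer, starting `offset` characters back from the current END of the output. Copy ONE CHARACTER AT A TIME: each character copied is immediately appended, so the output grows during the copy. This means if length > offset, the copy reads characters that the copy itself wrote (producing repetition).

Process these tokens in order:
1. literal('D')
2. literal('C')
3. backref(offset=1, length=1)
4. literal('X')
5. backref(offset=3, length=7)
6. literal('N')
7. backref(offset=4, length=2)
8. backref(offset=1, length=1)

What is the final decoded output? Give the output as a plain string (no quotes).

Token 1: literal('D'). Output: "D"
Token 2: literal('C'). Output: "DC"
Token 3: backref(off=1, len=1). Copied 'C' from pos 1. Output: "DCC"
Token 4: literal('X'). Output: "DCCX"
Token 5: backref(off=3, len=7) (overlapping!). Copied 'CCXCCXC' from pos 1. Output: "DCCXCCXCCXC"
Token 6: literal('N'). Output: "DCCXCCXCCXCN"
Token 7: backref(off=4, len=2). Copied 'CX' from pos 8. Output: "DCCXCCXCCXCNCX"
Token 8: backref(off=1, len=1). Copied 'X' from pos 13. Output: "DCCXCCXCCXCNCXX"

Answer: DCCXCCXCCXCNCXX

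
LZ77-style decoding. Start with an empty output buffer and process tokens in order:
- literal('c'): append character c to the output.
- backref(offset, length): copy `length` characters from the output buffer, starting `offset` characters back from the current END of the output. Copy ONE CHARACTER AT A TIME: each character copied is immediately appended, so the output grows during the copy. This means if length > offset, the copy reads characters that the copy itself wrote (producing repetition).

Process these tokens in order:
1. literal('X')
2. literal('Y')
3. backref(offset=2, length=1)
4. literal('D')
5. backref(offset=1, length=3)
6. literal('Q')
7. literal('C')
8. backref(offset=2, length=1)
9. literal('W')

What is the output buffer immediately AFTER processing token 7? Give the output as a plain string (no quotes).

Answer: XYXDDDDQC

Derivation:
Token 1: literal('X'). Output: "X"
Token 2: literal('Y'). Output: "XY"
Token 3: backref(off=2, len=1). Copied 'X' from pos 0. Output: "XYX"
Token 4: literal('D'). Output: "XYXD"
Token 5: backref(off=1, len=3) (overlapping!). Copied 'DDD' from pos 3. Output: "XYXDDDD"
Token 6: literal('Q'). Output: "XYXDDDDQ"
Token 7: literal('C'). Output: "XYXDDDDQC"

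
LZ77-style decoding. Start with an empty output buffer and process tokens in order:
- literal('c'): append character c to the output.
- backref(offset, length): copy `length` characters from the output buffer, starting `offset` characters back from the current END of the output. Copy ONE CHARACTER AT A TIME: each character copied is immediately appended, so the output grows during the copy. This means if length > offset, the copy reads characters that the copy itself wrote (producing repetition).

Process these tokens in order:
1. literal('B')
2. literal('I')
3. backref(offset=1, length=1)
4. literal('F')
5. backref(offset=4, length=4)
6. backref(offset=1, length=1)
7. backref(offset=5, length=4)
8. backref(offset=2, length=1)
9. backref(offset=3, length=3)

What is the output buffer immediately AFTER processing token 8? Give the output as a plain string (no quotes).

Token 1: literal('B'). Output: "B"
Token 2: literal('I'). Output: "BI"
Token 3: backref(off=1, len=1). Copied 'I' from pos 1. Output: "BII"
Token 4: literal('F'). Output: "BIIF"
Token 5: backref(off=4, len=4). Copied 'BIIF' from pos 0. Output: "BIIFBIIF"
Token 6: backref(off=1, len=1). Copied 'F' from pos 7. Output: "BIIFBIIFF"
Token 7: backref(off=5, len=4). Copied 'BIIF' from pos 4. Output: "BIIFBIIFFBIIF"
Token 8: backref(off=2, len=1). Copied 'I' from pos 11. Output: "BIIFBIIFFBIIFI"

Answer: BIIFBIIFFBIIFI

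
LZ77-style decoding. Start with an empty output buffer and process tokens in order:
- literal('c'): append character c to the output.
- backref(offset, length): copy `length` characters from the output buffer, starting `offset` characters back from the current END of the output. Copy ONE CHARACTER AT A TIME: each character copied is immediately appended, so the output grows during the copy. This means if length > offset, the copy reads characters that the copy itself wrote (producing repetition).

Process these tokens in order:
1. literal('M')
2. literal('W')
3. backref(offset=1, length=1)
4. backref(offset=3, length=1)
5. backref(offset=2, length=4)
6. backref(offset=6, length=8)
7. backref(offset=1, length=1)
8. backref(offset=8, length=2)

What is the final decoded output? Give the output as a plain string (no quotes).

Answer: MWWMWMWMWMWMWMWMMMW

Derivation:
Token 1: literal('M'). Output: "M"
Token 2: literal('W'). Output: "MW"
Token 3: backref(off=1, len=1). Copied 'W' from pos 1. Output: "MWW"
Token 4: backref(off=3, len=1). Copied 'M' from pos 0. Output: "MWWM"
Token 5: backref(off=2, len=4) (overlapping!). Copied 'WMWM' from pos 2. Output: "MWWMWMWM"
Token 6: backref(off=6, len=8) (overlapping!). Copied 'WMWMWMWM' from pos 2. Output: "MWWMWMWMWMWMWMWM"
Token 7: backref(off=1, len=1). Copied 'M' from pos 15. Output: "MWWMWMWMWMWMWMWMM"
Token 8: backref(off=8, len=2). Copied 'MW' from pos 9. Output: "MWWMWMWMWMWMWMWMMMW"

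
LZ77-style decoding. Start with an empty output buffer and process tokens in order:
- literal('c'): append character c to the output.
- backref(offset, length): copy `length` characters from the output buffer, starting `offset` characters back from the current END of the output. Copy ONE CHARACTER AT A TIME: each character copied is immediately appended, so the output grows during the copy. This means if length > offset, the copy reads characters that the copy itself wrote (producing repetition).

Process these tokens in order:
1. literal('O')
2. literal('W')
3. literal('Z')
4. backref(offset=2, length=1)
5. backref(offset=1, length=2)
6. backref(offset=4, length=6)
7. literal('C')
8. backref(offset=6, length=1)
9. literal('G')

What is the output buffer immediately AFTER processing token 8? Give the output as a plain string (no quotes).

Token 1: literal('O'). Output: "O"
Token 2: literal('W'). Output: "OW"
Token 3: literal('Z'). Output: "OWZ"
Token 4: backref(off=2, len=1). Copied 'W' from pos 1. Output: "OWZW"
Token 5: backref(off=1, len=2) (overlapping!). Copied 'WW' from pos 3. Output: "OWZWWW"
Token 6: backref(off=4, len=6) (overlapping!). Copied 'ZWWWZW' from pos 2. Output: "OWZWWWZWWWZW"
Token 7: literal('C'). Output: "OWZWWWZWWWZWC"
Token 8: backref(off=6, len=1). Copied 'W' from pos 7. Output: "OWZWWWZWWWZWCW"

Answer: OWZWWWZWWWZWCW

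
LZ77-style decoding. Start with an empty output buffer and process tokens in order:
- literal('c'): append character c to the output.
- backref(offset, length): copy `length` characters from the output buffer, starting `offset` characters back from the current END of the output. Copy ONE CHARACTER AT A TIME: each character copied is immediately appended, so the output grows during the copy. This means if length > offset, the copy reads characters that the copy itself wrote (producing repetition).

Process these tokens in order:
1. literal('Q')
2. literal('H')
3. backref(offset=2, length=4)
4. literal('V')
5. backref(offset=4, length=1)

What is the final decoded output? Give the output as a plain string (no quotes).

Token 1: literal('Q'). Output: "Q"
Token 2: literal('H'). Output: "QH"
Token 3: backref(off=2, len=4) (overlapping!). Copied 'QHQH' from pos 0. Output: "QHQHQH"
Token 4: literal('V'). Output: "QHQHQHV"
Token 5: backref(off=4, len=1). Copied 'H' from pos 3. Output: "QHQHQHVH"

Answer: QHQHQHVH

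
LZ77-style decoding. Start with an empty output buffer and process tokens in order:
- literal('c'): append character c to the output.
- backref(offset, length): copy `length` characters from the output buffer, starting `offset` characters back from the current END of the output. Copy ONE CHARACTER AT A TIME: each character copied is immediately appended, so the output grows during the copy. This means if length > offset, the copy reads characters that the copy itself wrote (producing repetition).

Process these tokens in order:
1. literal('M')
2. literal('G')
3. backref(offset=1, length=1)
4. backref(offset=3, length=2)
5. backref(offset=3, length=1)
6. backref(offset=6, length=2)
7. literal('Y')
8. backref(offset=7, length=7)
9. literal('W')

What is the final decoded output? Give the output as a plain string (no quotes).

Answer: MGGMGGMGYGMGGMGYW

Derivation:
Token 1: literal('M'). Output: "M"
Token 2: literal('G'). Output: "MG"
Token 3: backref(off=1, len=1). Copied 'G' from pos 1. Output: "MGG"
Token 4: backref(off=3, len=2). Copied 'MG' from pos 0. Output: "MGGMG"
Token 5: backref(off=3, len=1). Copied 'G' from pos 2. Output: "MGGMGG"
Token 6: backref(off=6, len=2). Copied 'MG' from pos 0. Output: "MGGMGGMG"
Token 7: literal('Y'). Output: "MGGMGGMGY"
Token 8: backref(off=7, len=7). Copied 'GMGGMGY' from pos 2. Output: "MGGMGGMGYGMGGMGY"
Token 9: literal('W'). Output: "MGGMGGMGYGMGGMGYW"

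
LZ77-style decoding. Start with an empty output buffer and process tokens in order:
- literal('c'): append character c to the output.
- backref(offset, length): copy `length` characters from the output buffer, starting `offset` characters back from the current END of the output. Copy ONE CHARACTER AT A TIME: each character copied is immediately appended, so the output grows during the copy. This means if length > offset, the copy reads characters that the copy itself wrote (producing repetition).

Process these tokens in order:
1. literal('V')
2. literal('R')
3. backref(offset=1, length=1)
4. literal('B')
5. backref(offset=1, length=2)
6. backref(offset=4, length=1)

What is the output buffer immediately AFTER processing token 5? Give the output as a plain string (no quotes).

Token 1: literal('V'). Output: "V"
Token 2: literal('R'). Output: "VR"
Token 3: backref(off=1, len=1). Copied 'R' from pos 1. Output: "VRR"
Token 4: literal('B'). Output: "VRRB"
Token 5: backref(off=1, len=2) (overlapping!). Copied 'BB' from pos 3. Output: "VRRBBB"

Answer: VRRBBB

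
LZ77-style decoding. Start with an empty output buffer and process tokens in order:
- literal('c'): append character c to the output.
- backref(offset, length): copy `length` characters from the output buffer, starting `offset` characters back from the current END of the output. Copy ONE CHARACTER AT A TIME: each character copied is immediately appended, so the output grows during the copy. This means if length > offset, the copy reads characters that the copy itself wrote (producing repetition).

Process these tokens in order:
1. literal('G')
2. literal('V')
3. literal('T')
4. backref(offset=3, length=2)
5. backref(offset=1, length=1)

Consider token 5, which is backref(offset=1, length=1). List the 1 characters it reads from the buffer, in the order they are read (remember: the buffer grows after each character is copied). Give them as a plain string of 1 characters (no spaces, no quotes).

Token 1: literal('G'). Output: "G"
Token 2: literal('V'). Output: "GV"
Token 3: literal('T'). Output: "GVT"
Token 4: backref(off=3, len=2). Copied 'GV' from pos 0. Output: "GVTGV"
Token 5: backref(off=1, len=1). Buffer before: "GVTGV" (len 5)
  byte 1: read out[4]='V', append. Buffer now: "GVTGVV"

Answer: V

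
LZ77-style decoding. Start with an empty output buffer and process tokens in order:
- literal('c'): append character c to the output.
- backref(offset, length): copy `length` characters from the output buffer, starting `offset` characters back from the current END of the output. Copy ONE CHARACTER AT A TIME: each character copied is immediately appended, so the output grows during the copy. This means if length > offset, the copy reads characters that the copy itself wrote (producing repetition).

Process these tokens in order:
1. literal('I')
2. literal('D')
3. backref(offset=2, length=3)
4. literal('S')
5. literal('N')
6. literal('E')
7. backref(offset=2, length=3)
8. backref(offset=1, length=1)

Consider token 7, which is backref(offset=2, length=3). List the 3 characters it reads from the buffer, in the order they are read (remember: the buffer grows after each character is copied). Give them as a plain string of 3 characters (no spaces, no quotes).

Answer: NEN

Derivation:
Token 1: literal('I'). Output: "I"
Token 2: literal('D'). Output: "ID"
Token 3: backref(off=2, len=3) (overlapping!). Copied 'IDI' from pos 0. Output: "IDIDI"
Token 4: literal('S'). Output: "IDIDIS"
Token 5: literal('N'). Output: "IDIDISN"
Token 6: literal('E'). Output: "IDIDISNE"
Token 7: backref(off=2, len=3). Buffer before: "IDIDISNE" (len 8)
  byte 1: read out[6]='N', append. Buffer now: "IDIDISNEN"
  byte 2: read out[7]='E', append. Buffer now: "IDIDISNENE"
  byte 3: read out[8]='N', append. Buffer now: "IDIDISNENEN"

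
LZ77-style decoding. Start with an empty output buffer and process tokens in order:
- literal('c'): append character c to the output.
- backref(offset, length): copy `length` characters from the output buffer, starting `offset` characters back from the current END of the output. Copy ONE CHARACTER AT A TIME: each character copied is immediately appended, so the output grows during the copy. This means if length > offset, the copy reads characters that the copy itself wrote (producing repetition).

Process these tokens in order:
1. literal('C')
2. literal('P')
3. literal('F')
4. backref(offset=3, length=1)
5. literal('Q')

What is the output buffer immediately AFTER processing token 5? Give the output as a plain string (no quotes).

Token 1: literal('C'). Output: "C"
Token 2: literal('P'). Output: "CP"
Token 3: literal('F'). Output: "CPF"
Token 4: backref(off=3, len=1). Copied 'C' from pos 0. Output: "CPFC"
Token 5: literal('Q'). Output: "CPFCQ"

Answer: CPFCQ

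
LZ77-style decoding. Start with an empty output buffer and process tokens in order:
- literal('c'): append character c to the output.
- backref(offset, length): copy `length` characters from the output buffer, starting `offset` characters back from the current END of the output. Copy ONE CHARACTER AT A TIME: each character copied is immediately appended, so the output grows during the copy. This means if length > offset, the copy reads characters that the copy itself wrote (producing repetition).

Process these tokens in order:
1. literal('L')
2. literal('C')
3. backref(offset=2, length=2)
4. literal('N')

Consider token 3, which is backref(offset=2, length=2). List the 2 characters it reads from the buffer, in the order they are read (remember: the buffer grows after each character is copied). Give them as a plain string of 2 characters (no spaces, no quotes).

Answer: LC

Derivation:
Token 1: literal('L'). Output: "L"
Token 2: literal('C'). Output: "LC"
Token 3: backref(off=2, len=2). Buffer before: "LC" (len 2)
  byte 1: read out[0]='L', append. Buffer now: "LCL"
  byte 2: read out[1]='C', append. Buffer now: "LCLC"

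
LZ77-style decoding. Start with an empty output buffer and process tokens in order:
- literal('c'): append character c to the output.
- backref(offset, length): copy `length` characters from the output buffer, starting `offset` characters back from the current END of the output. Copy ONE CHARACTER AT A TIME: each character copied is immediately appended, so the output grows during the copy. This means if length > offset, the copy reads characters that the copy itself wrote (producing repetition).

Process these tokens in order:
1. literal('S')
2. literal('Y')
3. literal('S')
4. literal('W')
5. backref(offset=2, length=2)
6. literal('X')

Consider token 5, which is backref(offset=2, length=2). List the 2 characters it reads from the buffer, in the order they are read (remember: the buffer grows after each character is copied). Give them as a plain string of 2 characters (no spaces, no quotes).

Answer: SW

Derivation:
Token 1: literal('S'). Output: "S"
Token 2: literal('Y'). Output: "SY"
Token 3: literal('S'). Output: "SYS"
Token 4: literal('W'). Output: "SYSW"
Token 5: backref(off=2, len=2). Buffer before: "SYSW" (len 4)
  byte 1: read out[2]='S', append. Buffer now: "SYSWS"
  byte 2: read out[3]='W', append. Buffer now: "SYSWSW"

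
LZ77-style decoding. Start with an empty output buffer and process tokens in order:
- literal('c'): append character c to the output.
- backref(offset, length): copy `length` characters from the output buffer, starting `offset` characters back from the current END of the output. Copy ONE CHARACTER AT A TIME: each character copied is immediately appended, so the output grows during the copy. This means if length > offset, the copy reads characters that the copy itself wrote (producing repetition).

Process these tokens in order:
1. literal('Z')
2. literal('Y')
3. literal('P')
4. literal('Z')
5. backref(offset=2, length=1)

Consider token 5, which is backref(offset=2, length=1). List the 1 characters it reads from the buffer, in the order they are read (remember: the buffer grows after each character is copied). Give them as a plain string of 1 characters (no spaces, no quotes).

Token 1: literal('Z'). Output: "Z"
Token 2: literal('Y'). Output: "ZY"
Token 3: literal('P'). Output: "ZYP"
Token 4: literal('Z'). Output: "ZYPZ"
Token 5: backref(off=2, len=1). Buffer before: "ZYPZ" (len 4)
  byte 1: read out[2]='P', append. Buffer now: "ZYPZP"

Answer: P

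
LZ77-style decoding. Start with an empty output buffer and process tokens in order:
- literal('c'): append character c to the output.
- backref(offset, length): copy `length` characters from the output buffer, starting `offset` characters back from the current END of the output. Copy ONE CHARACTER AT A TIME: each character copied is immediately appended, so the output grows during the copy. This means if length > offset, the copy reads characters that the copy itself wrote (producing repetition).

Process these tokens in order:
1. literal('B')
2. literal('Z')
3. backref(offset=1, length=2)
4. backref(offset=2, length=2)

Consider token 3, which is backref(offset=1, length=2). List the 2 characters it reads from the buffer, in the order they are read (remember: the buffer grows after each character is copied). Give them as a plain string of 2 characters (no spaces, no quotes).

Answer: ZZ

Derivation:
Token 1: literal('B'). Output: "B"
Token 2: literal('Z'). Output: "BZ"
Token 3: backref(off=1, len=2). Buffer before: "BZ" (len 2)
  byte 1: read out[1]='Z', append. Buffer now: "BZZ"
  byte 2: read out[2]='Z', append. Buffer now: "BZZZ"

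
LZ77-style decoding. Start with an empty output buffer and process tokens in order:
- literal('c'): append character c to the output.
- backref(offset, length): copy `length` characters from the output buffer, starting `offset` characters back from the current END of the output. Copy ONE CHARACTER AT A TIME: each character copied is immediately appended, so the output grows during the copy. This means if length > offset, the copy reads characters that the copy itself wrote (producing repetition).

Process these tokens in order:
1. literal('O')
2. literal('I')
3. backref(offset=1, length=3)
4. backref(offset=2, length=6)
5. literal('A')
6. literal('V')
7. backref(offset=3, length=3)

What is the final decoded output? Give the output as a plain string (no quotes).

Token 1: literal('O'). Output: "O"
Token 2: literal('I'). Output: "OI"
Token 3: backref(off=1, len=3) (overlapping!). Copied 'III' from pos 1. Output: "OIIII"
Token 4: backref(off=2, len=6) (overlapping!). Copied 'IIIIII' from pos 3. Output: "OIIIIIIIIII"
Token 5: literal('A'). Output: "OIIIIIIIIIIA"
Token 6: literal('V'). Output: "OIIIIIIIIIIAV"
Token 7: backref(off=3, len=3). Copied 'IAV' from pos 10. Output: "OIIIIIIIIIIAVIAV"

Answer: OIIIIIIIIIIAVIAV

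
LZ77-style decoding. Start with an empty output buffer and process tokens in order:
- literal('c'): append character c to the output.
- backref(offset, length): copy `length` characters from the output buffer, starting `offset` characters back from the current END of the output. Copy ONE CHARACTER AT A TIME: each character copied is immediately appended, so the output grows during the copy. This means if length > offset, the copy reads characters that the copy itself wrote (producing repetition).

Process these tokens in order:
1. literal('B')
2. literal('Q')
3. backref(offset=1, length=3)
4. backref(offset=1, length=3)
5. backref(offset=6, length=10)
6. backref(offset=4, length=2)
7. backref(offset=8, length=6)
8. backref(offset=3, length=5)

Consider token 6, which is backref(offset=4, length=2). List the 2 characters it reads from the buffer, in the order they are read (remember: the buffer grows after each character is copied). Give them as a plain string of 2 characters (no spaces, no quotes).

Answer: QQ

Derivation:
Token 1: literal('B'). Output: "B"
Token 2: literal('Q'). Output: "BQ"
Token 3: backref(off=1, len=3) (overlapping!). Copied 'QQQ' from pos 1. Output: "BQQQQ"
Token 4: backref(off=1, len=3) (overlapping!). Copied 'QQQ' from pos 4. Output: "BQQQQQQQ"
Token 5: backref(off=6, len=10) (overlapping!). Copied 'QQQQQQQQQQ' from pos 2. Output: "BQQQQQQQQQQQQQQQQQ"
Token 6: backref(off=4, len=2). Buffer before: "BQQQQQQQQQQQQQQQQQ" (len 18)
  byte 1: read out[14]='Q', append. Buffer now: "BQQQQQQQQQQQQQQQQQQ"
  byte 2: read out[15]='Q', append. Buffer now: "BQQQQQQQQQQQQQQQQQQQ"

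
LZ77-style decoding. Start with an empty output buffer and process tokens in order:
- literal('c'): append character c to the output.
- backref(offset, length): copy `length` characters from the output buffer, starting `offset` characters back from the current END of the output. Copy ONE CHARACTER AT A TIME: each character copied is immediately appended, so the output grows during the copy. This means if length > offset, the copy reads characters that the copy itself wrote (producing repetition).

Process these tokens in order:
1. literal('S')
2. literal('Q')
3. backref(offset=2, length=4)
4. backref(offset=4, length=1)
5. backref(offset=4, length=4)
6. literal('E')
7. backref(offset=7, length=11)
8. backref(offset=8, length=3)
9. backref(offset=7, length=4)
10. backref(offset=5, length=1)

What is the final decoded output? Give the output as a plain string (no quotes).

Token 1: literal('S'). Output: "S"
Token 2: literal('Q'). Output: "SQ"
Token 3: backref(off=2, len=4) (overlapping!). Copied 'SQSQ' from pos 0. Output: "SQSQSQ"
Token 4: backref(off=4, len=1). Copied 'S' from pos 2. Output: "SQSQSQS"
Token 5: backref(off=4, len=4). Copied 'QSQS' from pos 3. Output: "SQSQSQSQSQS"
Token 6: literal('E'). Output: "SQSQSQSQSQSE"
Token 7: backref(off=7, len=11) (overlapping!). Copied 'QSQSQSEQSQS' from pos 5. Output: "SQSQSQSQSQSEQSQSQSEQSQS"
Token 8: backref(off=8, len=3). Copied 'SQS' from pos 15. Output: "SQSQSQSQSQSEQSQSQSEQSQSSQS"
Token 9: backref(off=7, len=4). Copied 'QSQS' from pos 19. Output: "SQSQSQSQSQSEQSQSQSEQSQSSQSQSQS"
Token 10: backref(off=5, len=1). Copied 'S' from pos 25. Output: "SQSQSQSQSQSEQSQSQSEQSQSSQSQSQSS"

Answer: SQSQSQSQSQSEQSQSQSEQSQSSQSQSQSS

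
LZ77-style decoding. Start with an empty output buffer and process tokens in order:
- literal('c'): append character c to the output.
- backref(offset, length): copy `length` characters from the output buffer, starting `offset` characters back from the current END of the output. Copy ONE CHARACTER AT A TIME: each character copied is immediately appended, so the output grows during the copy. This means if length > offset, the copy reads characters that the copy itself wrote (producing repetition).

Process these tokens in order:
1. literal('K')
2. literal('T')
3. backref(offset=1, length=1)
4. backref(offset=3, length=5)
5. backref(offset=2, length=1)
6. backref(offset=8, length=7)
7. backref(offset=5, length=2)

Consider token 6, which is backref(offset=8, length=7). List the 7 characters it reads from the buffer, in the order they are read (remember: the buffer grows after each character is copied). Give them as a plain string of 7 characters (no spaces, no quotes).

Token 1: literal('K'). Output: "K"
Token 2: literal('T'). Output: "KT"
Token 3: backref(off=1, len=1). Copied 'T' from pos 1. Output: "KTT"
Token 4: backref(off=3, len=5) (overlapping!). Copied 'KTTKT' from pos 0. Output: "KTTKTTKT"
Token 5: backref(off=2, len=1). Copied 'K' from pos 6. Output: "KTTKTTKTK"
Token 6: backref(off=8, len=7). Buffer before: "KTTKTTKTK" (len 9)
  byte 1: read out[1]='T', append. Buffer now: "KTTKTTKTKT"
  byte 2: read out[2]='T', append. Buffer now: "KTTKTTKTKTT"
  byte 3: read out[3]='K', append. Buffer now: "KTTKTTKTKTTK"
  byte 4: read out[4]='T', append. Buffer now: "KTTKTTKTKTTKT"
  byte 5: read out[5]='T', append. Buffer now: "KTTKTTKTKTTKTT"
  byte 6: read out[6]='K', append. Buffer now: "KTTKTTKTKTTKTTK"
  byte 7: read out[7]='T', append. Buffer now: "KTTKTTKTKTTKTTKT"

Answer: TTKTTKT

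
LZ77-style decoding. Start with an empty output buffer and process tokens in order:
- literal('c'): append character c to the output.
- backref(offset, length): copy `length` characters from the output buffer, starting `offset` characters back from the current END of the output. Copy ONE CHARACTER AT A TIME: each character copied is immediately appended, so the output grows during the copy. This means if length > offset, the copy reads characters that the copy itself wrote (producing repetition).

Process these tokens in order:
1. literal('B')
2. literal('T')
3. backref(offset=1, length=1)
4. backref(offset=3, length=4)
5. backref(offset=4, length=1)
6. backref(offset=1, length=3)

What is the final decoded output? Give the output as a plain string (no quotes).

Token 1: literal('B'). Output: "B"
Token 2: literal('T'). Output: "BT"
Token 3: backref(off=1, len=1). Copied 'T' from pos 1. Output: "BTT"
Token 4: backref(off=3, len=4) (overlapping!). Copied 'BTTB' from pos 0. Output: "BTTBTTB"
Token 5: backref(off=4, len=1). Copied 'B' from pos 3. Output: "BTTBTTBB"
Token 6: backref(off=1, len=3) (overlapping!). Copied 'BBB' from pos 7. Output: "BTTBTTBBBBB"

Answer: BTTBTTBBBBB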